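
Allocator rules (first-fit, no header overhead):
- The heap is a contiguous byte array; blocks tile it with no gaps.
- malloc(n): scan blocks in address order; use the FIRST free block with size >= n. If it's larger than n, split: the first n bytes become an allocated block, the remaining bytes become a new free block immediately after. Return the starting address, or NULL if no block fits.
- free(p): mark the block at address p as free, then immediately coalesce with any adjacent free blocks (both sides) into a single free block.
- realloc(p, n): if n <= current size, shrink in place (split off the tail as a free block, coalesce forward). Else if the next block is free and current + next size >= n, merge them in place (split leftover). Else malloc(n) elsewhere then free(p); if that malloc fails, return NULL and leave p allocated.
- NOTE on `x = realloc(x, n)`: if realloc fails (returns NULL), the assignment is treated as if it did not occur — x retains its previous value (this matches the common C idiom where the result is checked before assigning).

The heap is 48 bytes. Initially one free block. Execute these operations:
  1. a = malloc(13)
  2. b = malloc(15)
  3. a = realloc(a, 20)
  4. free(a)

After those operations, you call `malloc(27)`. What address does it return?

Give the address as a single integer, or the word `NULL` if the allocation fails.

Op 1: a = malloc(13) -> a = 0; heap: [0-12 ALLOC][13-47 FREE]
Op 2: b = malloc(15) -> b = 13; heap: [0-12 ALLOC][13-27 ALLOC][28-47 FREE]
Op 3: a = realloc(a, 20) -> a = 28; heap: [0-12 FREE][13-27 ALLOC][28-47 ALLOC]
Op 4: free(a) -> (freed a); heap: [0-12 FREE][13-27 ALLOC][28-47 FREE]
malloc(27): first-fit scan over [0-12 FREE][13-27 ALLOC][28-47 FREE] -> NULL

Answer: NULL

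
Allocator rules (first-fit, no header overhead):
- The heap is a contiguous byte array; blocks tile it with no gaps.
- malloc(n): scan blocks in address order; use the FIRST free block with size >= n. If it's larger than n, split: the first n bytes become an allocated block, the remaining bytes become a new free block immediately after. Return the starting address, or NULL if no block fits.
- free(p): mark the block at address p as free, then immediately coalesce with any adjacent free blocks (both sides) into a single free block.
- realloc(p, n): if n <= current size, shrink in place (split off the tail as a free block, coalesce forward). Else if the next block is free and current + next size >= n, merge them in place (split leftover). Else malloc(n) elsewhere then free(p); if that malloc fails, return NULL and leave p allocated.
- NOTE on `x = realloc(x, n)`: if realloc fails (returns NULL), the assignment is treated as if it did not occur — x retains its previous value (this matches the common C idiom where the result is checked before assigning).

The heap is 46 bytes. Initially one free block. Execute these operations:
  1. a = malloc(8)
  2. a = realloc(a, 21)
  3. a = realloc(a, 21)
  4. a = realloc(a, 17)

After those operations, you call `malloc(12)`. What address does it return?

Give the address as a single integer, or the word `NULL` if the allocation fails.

Op 1: a = malloc(8) -> a = 0; heap: [0-7 ALLOC][8-45 FREE]
Op 2: a = realloc(a, 21) -> a = 0; heap: [0-20 ALLOC][21-45 FREE]
Op 3: a = realloc(a, 21) -> a = 0; heap: [0-20 ALLOC][21-45 FREE]
Op 4: a = realloc(a, 17) -> a = 0; heap: [0-16 ALLOC][17-45 FREE]
malloc(12): first-fit scan over [0-16 ALLOC][17-45 FREE] -> 17

Answer: 17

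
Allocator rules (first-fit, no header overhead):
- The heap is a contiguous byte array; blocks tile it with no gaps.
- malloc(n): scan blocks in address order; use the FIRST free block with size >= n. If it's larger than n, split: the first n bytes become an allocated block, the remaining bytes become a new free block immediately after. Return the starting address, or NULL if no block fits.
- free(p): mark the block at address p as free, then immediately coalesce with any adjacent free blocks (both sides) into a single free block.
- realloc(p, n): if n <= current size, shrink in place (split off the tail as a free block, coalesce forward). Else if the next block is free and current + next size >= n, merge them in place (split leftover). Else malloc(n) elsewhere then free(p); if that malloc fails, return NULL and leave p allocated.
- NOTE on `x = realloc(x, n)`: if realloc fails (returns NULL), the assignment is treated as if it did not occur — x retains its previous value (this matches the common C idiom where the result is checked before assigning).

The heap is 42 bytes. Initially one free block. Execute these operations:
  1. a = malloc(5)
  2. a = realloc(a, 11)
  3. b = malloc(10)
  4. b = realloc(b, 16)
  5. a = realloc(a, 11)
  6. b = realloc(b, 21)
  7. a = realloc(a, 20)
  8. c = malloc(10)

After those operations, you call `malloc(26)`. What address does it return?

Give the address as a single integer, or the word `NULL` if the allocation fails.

Op 1: a = malloc(5) -> a = 0; heap: [0-4 ALLOC][5-41 FREE]
Op 2: a = realloc(a, 11) -> a = 0; heap: [0-10 ALLOC][11-41 FREE]
Op 3: b = malloc(10) -> b = 11; heap: [0-10 ALLOC][11-20 ALLOC][21-41 FREE]
Op 4: b = realloc(b, 16) -> b = 11; heap: [0-10 ALLOC][11-26 ALLOC][27-41 FREE]
Op 5: a = realloc(a, 11) -> a = 0; heap: [0-10 ALLOC][11-26 ALLOC][27-41 FREE]
Op 6: b = realloc(b, 21) -> b = 11; heap: [0-10 ALLOC][11-31 ALLOC][32-41 FREE]
Op 7: a = realloc(a, 20) -> NULL (a unchanged); heap: [0-10 ALLOC][11-31 ALLOC][32-41 FREE]
Op 8: c = malloc(10) -> c = 32; heap: [0-10 ALLOC][11-31 ALLOC][32-41 ALLOC]
malloc(26): first-fit scan over [0-10 ALLOC][11-31 ALLOC][32-41 ALLOC] -> NULL

Answer: NULL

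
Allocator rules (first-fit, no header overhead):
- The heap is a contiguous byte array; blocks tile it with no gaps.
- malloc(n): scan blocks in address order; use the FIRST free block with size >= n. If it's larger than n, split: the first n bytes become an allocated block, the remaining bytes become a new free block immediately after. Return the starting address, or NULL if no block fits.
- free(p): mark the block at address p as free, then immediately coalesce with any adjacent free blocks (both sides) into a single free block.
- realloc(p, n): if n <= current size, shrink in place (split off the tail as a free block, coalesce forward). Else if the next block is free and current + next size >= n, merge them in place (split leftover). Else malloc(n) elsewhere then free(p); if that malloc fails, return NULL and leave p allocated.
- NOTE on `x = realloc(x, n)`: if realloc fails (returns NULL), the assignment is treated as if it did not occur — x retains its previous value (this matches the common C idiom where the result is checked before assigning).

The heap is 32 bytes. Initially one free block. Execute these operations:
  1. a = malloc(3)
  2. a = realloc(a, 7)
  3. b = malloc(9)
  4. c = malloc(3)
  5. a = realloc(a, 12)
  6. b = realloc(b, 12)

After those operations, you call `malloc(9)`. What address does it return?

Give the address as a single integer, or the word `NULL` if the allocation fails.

Op 1: a = malloc(3) -> a = 0; heap: [0-2 ALLOC][3-31 FREE]
Op 2: a = realloc(a, 7) -> a = 0; heap: [0-6 ALLOC][7-31 FREE]
Op 3: b = malloc(9) -> b = 7; heap: [0-6 ALLOC][7-15 ALLOC][16-31 FREE]
Op 4: c = malloc(3) -> c = 16; heap: [0-6 ALLOC][7-15 ALLOC][16-18 ALLOC][19-31 FREE]
Op 5: a = realloc(a, 12) -> a = 19; heap: [0-6 FREE][7-15 ALLOC][16-18 ALLOC][19-30 ALLOC][31-31 FREE]
Op 6: b = realloc(b, 12) -> NULL (b unchanged); heap: [0-6 FREE][7-15 ALLOC][16-18 ALLOC][19-30 ALLOC][31-31 FREE]
malloc(9): first-fit scan over [0-6 FREE][7-15 ALLOC][16-18 ALLOC][19-30 ALLOC][31-31 FREE] -> NULL

Answer: NULL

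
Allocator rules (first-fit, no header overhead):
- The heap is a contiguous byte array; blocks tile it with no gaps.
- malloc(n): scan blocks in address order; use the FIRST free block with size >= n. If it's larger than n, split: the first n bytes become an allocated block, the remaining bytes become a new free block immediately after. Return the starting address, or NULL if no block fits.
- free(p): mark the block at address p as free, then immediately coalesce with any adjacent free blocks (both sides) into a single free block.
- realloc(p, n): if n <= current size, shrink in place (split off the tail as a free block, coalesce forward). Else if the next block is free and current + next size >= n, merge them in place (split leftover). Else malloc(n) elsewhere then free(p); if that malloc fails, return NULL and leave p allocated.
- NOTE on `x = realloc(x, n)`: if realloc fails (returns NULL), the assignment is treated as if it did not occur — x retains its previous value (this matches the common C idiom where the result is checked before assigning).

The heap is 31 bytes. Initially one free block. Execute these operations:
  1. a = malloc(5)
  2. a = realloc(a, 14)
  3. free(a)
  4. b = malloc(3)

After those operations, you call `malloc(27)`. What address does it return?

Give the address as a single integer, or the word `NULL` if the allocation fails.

Answer: 3

Derivation:
Op 1: a = malloc(5) -> a = 0; heap: [0-4 ALLOC][5-30 FREE]
Op 2: a = realloc(a, 14) -> a = 0; heap: [0-13 ALLOC][14-30 FREE]
Op 3: free(a) -> (freed a); heap: [0-30 FREE]
Op 4: b = malloc(3) -> b = 0; heap: [0-2 ALLOC][3-30 FREE]
malloc(27): first-fit scan over [0-2 ALLOC][3-30 FREE] -> 3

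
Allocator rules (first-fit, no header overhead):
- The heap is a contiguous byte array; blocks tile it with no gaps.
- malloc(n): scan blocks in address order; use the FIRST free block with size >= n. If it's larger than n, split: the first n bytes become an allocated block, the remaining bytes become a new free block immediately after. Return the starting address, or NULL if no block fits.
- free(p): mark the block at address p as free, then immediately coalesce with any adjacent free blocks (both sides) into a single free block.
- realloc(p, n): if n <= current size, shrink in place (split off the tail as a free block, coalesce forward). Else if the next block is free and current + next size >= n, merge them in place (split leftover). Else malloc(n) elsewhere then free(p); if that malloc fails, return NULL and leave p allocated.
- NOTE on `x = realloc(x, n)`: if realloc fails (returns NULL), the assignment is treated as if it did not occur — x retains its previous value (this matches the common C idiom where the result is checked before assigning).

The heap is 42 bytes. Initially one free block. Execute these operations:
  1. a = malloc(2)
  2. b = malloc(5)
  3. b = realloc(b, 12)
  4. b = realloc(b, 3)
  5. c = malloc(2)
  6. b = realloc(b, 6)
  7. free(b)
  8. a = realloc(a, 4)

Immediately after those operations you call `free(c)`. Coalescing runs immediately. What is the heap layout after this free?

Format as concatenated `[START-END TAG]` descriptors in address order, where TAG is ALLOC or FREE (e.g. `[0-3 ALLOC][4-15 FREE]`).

Answer: [0-3 ALLOC][4-41 FREE]

Derivation:
Op 1: a = malloc(2) -> a = 0; heap: [0-1 ALLOC][2-41 FREE]
Op 2: b = malloc(5) -> b = 2; heap: [0-1 ALLOC][2-6 ALLOC][7-41 FREE]
Op 3: b = realloc(b, 12) -> b = 2; heap: [0-1 ALLOC][2-13 ALLOC][14-41 FREE]
Op 4: b = realloc(b, 3) -> b = 2; heap: [0-1 ALLOC][2-4 ALLOC][5-41 FREE]
Op 5: c = malloc(2) -> c = 5; heap: [0-1 ALLOC][2-4 ALLOC][5-6 ALLOC][7-41 FREE]
Op 6: b = realloc(b, 6) -> b = 7; heap: [0-1 ALLOC][2-4 FREE][5-6 ALLOC][7-12 ALLOC][13-41 FREE]
Op 7: free(b) -> (freed b); heap: [0-1 ALLOC][2-4 FREE][5-6 ALLOC][7-41 FREE]
Op 8: a = realloc(a, 4) -> a = 0; heap: [0-3 ALLOC][4-4 FREE][5-6 ALLOC][7-41 FREE]
free(c): c = 5 -> block [5-6 ALLOC]; mark free, coalesce with adjacent free neighbors -> [0-3 ALLOC][4-41 FREE]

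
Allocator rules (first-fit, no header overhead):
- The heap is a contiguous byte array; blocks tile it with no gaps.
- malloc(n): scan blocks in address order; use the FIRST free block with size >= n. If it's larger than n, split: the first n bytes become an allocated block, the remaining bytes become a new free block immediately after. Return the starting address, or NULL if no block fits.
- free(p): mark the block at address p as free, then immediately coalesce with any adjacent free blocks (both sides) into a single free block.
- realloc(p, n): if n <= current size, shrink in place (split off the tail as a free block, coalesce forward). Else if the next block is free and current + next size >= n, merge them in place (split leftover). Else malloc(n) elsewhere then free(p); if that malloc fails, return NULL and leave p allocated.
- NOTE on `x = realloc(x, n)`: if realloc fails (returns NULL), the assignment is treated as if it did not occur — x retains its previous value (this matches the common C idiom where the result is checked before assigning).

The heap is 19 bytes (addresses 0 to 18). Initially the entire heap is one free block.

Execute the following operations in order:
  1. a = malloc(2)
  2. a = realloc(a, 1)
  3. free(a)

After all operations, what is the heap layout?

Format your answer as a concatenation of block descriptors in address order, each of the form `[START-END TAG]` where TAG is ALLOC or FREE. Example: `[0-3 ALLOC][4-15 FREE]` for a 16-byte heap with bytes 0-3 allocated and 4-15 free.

Answer: [0-18 FREE]

Derivation:
Op 1: a = malloc(2) -> a = 0; heap: [0-1 ALLOC][2-18 FREE]
Op 2: a = realloc(a, 1) -> a = 0; heap: [0-0 ALLOC][1-18 FREE]
Op 3: free(a) -> (freed a); heap: [0-18 FREE]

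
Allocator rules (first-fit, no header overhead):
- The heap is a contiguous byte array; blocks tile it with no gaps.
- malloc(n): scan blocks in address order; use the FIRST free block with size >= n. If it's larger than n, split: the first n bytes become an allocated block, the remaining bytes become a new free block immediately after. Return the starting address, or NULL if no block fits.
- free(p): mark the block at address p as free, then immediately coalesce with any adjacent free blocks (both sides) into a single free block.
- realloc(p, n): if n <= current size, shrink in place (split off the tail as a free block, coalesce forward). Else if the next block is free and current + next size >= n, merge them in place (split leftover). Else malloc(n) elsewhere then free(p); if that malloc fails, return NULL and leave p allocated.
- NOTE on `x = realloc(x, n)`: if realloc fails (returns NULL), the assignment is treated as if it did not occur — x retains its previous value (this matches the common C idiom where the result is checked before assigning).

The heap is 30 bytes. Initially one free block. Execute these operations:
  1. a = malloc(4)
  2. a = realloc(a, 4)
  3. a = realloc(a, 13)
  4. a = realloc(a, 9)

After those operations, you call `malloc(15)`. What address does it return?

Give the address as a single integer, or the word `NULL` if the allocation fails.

Answer: 9

Derivation:
Op 1: a = malloc(4) -> a = 0; heap: [0-3 ALLOC][4-29 FREE]
Op 2: a = realloc(a, 4) -> a = 0; heap: [0-3 ALLOC][4-29 FREE]
Op 3: a = realloc(a, 13) -> a = 0; heap: [0-12 ALLOC][13-29 FREE]
Op 4: a = realloc(a, 9) -> a = 0; heap: [0-8 ALLOC][9-29 FREE]
malloc(15): first-fit scan over [0-8 ALLOC][9-29 FREE] -> 9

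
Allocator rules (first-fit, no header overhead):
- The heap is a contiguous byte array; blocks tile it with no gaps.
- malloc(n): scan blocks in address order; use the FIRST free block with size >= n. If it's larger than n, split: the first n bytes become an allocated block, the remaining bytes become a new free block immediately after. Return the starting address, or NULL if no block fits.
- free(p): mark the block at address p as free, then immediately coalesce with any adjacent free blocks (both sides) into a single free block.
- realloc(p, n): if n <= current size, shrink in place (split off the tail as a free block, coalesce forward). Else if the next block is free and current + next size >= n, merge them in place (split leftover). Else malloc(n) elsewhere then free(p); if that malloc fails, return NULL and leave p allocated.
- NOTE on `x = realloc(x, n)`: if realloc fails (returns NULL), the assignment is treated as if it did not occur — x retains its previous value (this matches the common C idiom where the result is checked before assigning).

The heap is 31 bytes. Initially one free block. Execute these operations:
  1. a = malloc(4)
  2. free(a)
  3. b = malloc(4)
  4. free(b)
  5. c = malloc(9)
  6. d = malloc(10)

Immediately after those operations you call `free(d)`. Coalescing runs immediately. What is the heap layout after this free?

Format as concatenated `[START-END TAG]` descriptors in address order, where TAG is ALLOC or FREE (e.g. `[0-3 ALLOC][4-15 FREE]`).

Answer: [0-8 ALLOC][9-30 FREE]

Derivation:
Op 1: a = malloc(4) -> a = 0; heap: [0-3 ALLOC][4-30 FREE]
Op 2: free(a) -> (freed a); heap: [0-30 FREE]
Op 3: b = malloc(4) -> b = 0; heap: [0-3 ALLOC][4-30 FREE]
Op 4: free(b) -> (freed b); heap: [0-30 FREE]
Op 5: c = malloc(9) -> c = 0; heap: [0-8 ALLOC][9-30 FREE]
Op 6: d = malloc(10) -> d = 9; heap: [0-8 ALLOC][9-18 ALLOC][19-30 FREE]
free(d): d = 9 -> block [9-18 ALLOC]; mark free, coalesce with adjacent free neighbors -> [0-8 ALLOC][9-30 FREE]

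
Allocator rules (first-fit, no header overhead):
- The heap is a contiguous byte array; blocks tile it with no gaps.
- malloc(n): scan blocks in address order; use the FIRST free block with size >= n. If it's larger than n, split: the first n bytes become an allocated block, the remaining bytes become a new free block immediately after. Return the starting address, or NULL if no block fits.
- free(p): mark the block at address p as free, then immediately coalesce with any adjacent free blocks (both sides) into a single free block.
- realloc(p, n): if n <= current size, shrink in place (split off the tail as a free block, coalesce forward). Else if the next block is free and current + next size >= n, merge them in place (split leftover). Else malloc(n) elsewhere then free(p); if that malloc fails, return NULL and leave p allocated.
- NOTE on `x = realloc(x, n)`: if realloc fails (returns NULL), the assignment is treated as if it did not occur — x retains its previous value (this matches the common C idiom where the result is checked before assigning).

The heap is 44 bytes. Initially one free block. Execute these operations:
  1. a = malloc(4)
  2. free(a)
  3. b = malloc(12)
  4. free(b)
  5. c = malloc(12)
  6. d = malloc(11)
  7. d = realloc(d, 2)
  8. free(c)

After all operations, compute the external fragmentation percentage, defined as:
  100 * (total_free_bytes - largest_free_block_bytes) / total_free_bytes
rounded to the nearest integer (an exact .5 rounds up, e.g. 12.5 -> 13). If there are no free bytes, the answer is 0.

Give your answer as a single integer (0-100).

Answer: 29

Derivation:
Op 1: a = malloc(4) -> a = 0; heap: [0-3 ALLOC][4-43 FREE]
Op 2: free(a) -> (freed a); heap: [0-43 FREE]
Op 3: b = malloc(12) -> b = 0; heap: [0-11 ALLOC][12-43 FREE]
Op 4: free(b) -> (freed b); heap: [0-43 FREE]
Op 5: c = malloc(12) -> c = 0; heap: [0-11 ALLOC][12-43 FREE]
Op 6: d = malloc(11) -> d = 12; heap: [0-11 ALLOC][12-22 ALLOC][23-43 FREE]
Op 7: d = realloc(d, 2) -> d = 12; heap: [0-11 ALLOC][12-13 ALLOC][14-43 FREE]
Op 8: free(c) -> (freed c); heap: [0-11 FREE][12-13 ALLOC][14-43 FREE]
Free blocks: [12 30] total_free=42 largest=30 -> 100*(42-30)/42 = 1200/42 ≈ 28.571 -> rounds to 29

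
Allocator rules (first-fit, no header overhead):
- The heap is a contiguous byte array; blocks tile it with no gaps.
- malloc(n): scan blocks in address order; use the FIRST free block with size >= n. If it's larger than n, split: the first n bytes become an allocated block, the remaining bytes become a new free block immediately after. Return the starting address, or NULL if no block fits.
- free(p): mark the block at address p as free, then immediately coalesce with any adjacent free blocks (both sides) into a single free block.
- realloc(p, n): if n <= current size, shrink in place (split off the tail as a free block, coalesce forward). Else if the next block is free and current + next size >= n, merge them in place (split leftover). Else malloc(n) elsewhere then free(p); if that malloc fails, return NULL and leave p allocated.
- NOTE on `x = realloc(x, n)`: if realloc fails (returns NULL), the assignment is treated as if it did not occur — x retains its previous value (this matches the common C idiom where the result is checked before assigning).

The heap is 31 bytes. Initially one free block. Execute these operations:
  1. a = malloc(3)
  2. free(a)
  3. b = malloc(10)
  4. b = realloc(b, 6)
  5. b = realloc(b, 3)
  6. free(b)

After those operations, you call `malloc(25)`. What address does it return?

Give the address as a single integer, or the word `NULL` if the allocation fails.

Op 1: a = malloc(3) -> a = 0; heap: [0-2 ALLOC][3-30 FREE]
Op 2: free(a) -> (freed a); heap: [0-30 FREE]
Op 3: b = malloc(10) -> b = 0; heap: [0-9 ALLOC][10-30 FREE]
Op 4: b = realloc(b, 6) -> b = 0; heap: [0-5 ALLOC][6-30 FREE]
Op 5: b = realloc(b, 3) -> b = 0; heap: [0-2 ALLOC][3-30 FREE]
Op 6: free(b) -> (freed b); heap: [0-30 FREE]
malloc(25): first-fit scan over [0-30 FREE] -> 0

Answer: 0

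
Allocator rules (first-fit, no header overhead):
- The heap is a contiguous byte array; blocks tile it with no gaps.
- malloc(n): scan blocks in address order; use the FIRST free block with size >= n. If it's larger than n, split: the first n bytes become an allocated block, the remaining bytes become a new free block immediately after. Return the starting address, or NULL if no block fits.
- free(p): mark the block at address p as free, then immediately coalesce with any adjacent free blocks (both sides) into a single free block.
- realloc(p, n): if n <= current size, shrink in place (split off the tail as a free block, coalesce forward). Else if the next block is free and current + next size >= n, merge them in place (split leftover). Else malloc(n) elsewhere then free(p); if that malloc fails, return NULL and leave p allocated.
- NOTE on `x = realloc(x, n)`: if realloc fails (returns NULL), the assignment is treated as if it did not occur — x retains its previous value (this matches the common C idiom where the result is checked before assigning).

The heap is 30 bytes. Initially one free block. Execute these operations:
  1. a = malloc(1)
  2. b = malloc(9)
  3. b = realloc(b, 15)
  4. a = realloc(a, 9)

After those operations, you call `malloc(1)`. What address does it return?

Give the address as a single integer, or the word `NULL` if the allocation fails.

Op 1: a = malloc(1) -> a = 0; heap: [0-0 ALLOC][1-29 FREE]
Op 2: b = malloc(9) -> b = 1; heap: [0-0 ALLOC][1-9 ALLOC][10-29 FREE]
Op 3: b = realloc(b, 15) -> b = 1; heap: [0-0 ALLOC][1-15 ALLOC][16-29 FREE]
Op 4: a = realloc(a, 9) -> a = 16; heap: [0-0 FREE][1-15 ALLOC][16-24 ALLOC][25-29 FREE]
malloc(1): first-fit scan over [0-0 FREE][1-15 ALLOC][16-24 ALLOC][25-29 FREE] -> 0

Answer: 0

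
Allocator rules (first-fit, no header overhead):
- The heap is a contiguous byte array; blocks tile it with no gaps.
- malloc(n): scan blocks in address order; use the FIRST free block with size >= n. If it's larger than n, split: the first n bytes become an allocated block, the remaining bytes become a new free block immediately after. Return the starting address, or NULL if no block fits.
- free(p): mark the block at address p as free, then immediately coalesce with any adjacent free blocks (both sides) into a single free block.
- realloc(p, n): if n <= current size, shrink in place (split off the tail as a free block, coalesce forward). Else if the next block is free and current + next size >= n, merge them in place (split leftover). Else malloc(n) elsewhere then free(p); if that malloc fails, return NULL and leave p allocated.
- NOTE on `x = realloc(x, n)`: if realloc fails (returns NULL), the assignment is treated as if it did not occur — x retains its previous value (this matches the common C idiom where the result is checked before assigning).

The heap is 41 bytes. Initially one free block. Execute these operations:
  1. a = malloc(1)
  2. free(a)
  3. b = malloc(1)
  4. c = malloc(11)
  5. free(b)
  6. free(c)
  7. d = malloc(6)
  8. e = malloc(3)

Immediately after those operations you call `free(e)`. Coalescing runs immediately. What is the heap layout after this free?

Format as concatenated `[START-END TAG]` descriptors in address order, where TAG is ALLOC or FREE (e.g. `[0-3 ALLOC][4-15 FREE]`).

Answer: [0-5 ALLOC][6-40 FREE]

Derivation:
Op 1: a = malloc(1) -> a = 0; heap: [0-0 ALLOC][1-40 FREE]
Op 2: free(a) -> (freed a); heap: [0-40 FREE]
Op 3: b = malloc(1) -> b = 0; heap: [0-0 ALLOC][1-40 FREE]
Op 4: c = malloc(11) -> c = 1; heap: [0-0 ALLOC][1-11 ALLOC][12-40 FREE]
Op 5: free(b) -> (freed b); heap: [0-0 FREE][1-11 ALLOC][12-40 FREE]
Op 6: free(c) -> (freed c); heap: [0-40 FREE]
Op 7: d = malloc(6) -> d = 0; heap: [0-5 ALLOC][6-40 FREE]
Op 8: e = malloc(3) -> e = 6; heap: [0-5 ALLOC][6-8 ALLOC][9-40 FREE]
free(e): e = 6 -> block [6-8 ALLOC]; mark free, coalesce with adjacent free neighbors -> [0-5 ALLOC][6-40 FREE]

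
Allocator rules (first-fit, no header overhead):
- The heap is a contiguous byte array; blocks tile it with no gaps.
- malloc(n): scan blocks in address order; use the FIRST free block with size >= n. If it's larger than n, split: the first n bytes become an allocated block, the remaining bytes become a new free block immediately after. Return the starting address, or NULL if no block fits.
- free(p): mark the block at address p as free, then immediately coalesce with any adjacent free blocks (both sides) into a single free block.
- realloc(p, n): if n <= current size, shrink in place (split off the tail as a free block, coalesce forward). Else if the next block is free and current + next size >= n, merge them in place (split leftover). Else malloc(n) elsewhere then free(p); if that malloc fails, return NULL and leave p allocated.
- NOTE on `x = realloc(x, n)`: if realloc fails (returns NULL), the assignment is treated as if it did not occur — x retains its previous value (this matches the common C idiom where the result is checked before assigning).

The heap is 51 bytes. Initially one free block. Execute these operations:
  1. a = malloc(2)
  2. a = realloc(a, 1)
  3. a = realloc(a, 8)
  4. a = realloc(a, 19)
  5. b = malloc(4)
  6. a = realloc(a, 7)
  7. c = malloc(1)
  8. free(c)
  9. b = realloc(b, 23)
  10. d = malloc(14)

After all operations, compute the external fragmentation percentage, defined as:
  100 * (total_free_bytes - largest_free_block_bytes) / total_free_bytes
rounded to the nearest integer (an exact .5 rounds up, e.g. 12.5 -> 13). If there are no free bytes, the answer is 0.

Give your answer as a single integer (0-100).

Op 1: a = malloc(2) -> a = 0; heap: [0-1 ALLOC][2-50 FREE]
Op 2: a = realloc(a, 1) -> a = 0; heap: [0-0 ALLOC][1-50 FREE]
Op 3: a = realloc(a, 8) -> a = 0; heap: [0-7 ALLOC][8-50 FREE]
Op 4: a = realloc(a, 19) -> a = 0; heap: [0-18 ALLOC][19-50 FREE]
Op 5: b = malloc(4) -> b = 19; heap: [0-18 ALLOC][19-22 ALLOC][23-50 FREE]
Op 6: a = realloc(a, 7) -> a = 0; heap: [0-6 ALLOC][7-18 FREE][19-22 ALLOC][23-50 FREE]
Op 7: c = malloc(1) -> c = 7; heap: [0-6 ALLOC][7-7 ALLOC][8-18 FREE][19-22 ALLOC][23-50 FREE]
Op 8: free(c) -> (freed c); heap: [0-6 ALLOC][7-18 FREE][19-22 ALLOC][23-50 FREE]
Op 9: b = realloc(b, 23) -> b = 19; heap: [0-6 ALLOC][7-18 FREE][19-41 ALLOC][42-50 FREE]
Op 10: d = malloc(14) -> d = NULL; heap: [0-6 ALLOC][7-18 FREE][19-41 ALLOC][42-50 FREE]
Free blocks: [12 9] total_free=21 largest=12 -> 100*(21-12)/21 = 900/21 ≈ 42.857 -> rounds to 43

Answer: 43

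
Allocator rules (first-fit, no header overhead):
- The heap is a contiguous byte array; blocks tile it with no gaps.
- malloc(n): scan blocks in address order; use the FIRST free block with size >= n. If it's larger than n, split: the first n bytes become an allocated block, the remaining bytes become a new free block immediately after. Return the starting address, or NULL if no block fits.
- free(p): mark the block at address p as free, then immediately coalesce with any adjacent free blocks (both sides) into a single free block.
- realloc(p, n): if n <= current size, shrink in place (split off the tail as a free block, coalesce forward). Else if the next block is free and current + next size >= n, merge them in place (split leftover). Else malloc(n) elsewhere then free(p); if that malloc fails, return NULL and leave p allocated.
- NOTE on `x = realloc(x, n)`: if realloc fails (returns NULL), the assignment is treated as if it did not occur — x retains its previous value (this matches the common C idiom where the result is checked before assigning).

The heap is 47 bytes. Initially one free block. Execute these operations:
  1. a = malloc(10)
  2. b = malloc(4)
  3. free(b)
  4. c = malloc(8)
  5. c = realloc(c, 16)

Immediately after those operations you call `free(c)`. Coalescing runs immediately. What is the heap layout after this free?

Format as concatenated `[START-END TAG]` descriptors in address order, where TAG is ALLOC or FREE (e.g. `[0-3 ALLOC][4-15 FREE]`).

Answer: [0-9 ALLOC][10-46 FREE]

Derivation:
Op 1: a = malloc(10) -> a = 0; heap: [0-9 ALLOC][10-46 FREE]
Op 2: b = malloc(4) -> b = 10; heap: [0-9 ALLOC][10-13 ALLOC][14-46 FREE]
Op 3: free(b) -> (freed b); heap: [0-9 ALLOC][10-46 FREE]
Op 4: c = malloc(8) -> c = 10; heap: [0-9 ALLOC][10-17 ALLOC][18-46 FREE]
Op 5: c = realloc(c, 16) -> c = 10; heap: [0-9 ALLOC][10-25 ALLOC][26-46 FREE]
free(c): c = 10 -> block [10-25 ALLOC]; mark free, coalesce with adjacent free neighbors -> [0-9 ALLOC][10-46 FREE]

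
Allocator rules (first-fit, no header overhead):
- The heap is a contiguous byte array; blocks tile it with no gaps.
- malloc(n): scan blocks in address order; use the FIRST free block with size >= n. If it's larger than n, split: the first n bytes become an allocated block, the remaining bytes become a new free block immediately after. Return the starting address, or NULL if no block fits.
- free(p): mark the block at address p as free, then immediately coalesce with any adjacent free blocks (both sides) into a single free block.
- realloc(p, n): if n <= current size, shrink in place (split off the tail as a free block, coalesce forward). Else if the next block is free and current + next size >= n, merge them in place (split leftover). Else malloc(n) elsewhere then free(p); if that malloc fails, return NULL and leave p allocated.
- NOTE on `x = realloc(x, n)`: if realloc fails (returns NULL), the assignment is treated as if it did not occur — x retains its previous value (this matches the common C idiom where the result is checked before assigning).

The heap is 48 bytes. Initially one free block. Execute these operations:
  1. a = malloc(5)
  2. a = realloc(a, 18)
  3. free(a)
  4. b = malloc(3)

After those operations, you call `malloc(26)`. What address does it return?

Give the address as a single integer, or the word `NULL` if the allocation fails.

Op 1: a = malloc(5) -> a = 0; heap: [0-4 ALLOC][5-47 FREE]
Op 2: a = realloc(a, 18) -> a = 0; heap: [0-17 ALLOC][18-47 FREE]
Op 3: free(a) -> (freed a); heap: [0-47 FREE]
Op 4: b = malloc(3) -> b = 0; heap: [0-2 ALLOC][3-47 FREE]
malloc(26): first-fit scan over [0-2 ALLOC][3-47 FREE] -> 3

Answer: 3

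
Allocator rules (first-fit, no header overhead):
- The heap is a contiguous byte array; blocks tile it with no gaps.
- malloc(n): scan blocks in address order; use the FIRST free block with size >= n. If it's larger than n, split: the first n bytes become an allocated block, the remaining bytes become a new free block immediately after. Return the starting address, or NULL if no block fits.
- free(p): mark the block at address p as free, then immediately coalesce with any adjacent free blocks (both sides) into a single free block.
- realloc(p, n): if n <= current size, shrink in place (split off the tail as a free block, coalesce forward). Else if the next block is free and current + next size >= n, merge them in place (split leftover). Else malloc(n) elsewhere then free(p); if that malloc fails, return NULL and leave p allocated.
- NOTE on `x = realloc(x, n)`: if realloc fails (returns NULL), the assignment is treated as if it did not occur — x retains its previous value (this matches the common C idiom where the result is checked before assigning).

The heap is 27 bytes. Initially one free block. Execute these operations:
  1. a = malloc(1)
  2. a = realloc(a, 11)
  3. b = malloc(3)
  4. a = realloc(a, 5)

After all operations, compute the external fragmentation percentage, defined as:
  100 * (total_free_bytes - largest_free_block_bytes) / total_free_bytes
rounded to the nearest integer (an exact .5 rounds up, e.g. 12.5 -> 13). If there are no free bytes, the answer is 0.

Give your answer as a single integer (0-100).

Answer: 32

Derivation:
Op 1: a = malloc(1) -> a = 0; heap: [0-0 ALLOC][1-26 FREE]
Op 2: a = realloc(a, 11) -> a = 0; heap: [0-10 ALLOC][11-26 FREE]
Op 3: b = malloc(3) -> b = 11; heap: [0-10 ALLOC][11-13 ALLOC][14-26 FREE]
Op 4: a = realloc(a, 5) -> a = 0; heap: [0-4 ALLOC][5-10 FREE][11-13 ALLOC][14-26 FREE]
Free blocks: [6 13] total_free=19 largest=13 -> 100*(19-13)/19 = 600/19 ≈ 31.579 -> rounds to 32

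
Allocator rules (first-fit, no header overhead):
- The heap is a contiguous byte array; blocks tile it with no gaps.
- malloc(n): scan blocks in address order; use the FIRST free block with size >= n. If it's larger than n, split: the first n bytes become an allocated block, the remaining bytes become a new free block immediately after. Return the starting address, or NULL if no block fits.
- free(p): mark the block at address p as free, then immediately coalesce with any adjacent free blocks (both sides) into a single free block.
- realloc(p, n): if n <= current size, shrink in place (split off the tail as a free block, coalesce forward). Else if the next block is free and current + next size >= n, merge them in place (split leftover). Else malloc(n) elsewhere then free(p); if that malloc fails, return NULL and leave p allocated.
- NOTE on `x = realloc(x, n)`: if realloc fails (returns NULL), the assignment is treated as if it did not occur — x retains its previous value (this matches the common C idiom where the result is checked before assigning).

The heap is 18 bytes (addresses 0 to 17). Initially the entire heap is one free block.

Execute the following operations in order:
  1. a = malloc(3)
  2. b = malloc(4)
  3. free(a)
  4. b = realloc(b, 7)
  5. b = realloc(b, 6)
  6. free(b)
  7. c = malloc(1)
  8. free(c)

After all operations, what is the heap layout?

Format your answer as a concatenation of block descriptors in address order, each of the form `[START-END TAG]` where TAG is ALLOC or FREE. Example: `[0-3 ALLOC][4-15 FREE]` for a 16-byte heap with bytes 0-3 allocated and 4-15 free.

Answer: [0-17 FREE]

Derivation:
Op 1: a = malloc(3) -> a = 0; heap: [0-2 ALLOC][3-17 FREE]
Op 2: b = malloc(4) -> b = 3; heap: [0-2 ALLOC][3-6 ALLOC][7-17 FREE]
Op 3: free(a) -> (freed a); heap: [0-2 FREE][3-6 ALLOC][7-17 FREE]
Op 4: b = realloc(b, 7) -> b = 3; heap: [0-2 FREE][3-9 ALLOC][10-17 FREE]
Op 5: b = realloc(b, 6) -> b = 3; heap: [0-2 FREE][3-8 ALLOC][9-17 FREE]
Op 6: free(b) -> (freed b); heap: [0-17 FREE]
Op 7: c = malloc(1) -> c = 0; heap: [0-0 ALLOC][1-17 FREE]
Op 8: free(c) -> (freed c); heap: [0-17 FREE]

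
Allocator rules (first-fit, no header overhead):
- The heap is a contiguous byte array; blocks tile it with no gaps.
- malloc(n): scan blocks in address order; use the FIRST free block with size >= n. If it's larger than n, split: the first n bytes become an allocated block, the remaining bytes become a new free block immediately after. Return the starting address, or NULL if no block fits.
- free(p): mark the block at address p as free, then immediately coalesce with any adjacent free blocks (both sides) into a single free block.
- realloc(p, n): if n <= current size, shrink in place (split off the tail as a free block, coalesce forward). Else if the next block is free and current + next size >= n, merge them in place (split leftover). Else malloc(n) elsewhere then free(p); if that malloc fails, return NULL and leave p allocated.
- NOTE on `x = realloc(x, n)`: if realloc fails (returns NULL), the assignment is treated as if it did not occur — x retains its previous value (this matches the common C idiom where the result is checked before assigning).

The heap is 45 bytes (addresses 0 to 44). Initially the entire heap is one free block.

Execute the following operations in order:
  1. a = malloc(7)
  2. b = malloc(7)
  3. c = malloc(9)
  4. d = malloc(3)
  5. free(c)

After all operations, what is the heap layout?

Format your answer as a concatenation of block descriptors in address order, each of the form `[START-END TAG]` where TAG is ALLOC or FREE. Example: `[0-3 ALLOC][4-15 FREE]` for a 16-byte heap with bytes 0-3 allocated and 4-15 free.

Op 1: a = malloc(7) -> a = 0; heap: [0-6 ALLOC][7-44 FREE]
Op 2: b = malloc(7) -> b = 7; heap: [0-6 ALLOC][7-13 ALLOC][14-44 FREE]
Op 3: c = malloc(9) -> c = 14; heap: [0-6 ALLOC][7-13 ALLOC][14-22 ALLOC][23-44 FREE]
Op 4: d = malloc(3) -> d = 23; heap: [0-6 ALLOC][7-13 ALLOC][14-22 ALLOC][23-25 ALLOC][26-44 FREE]
Op 5: free(c) -> (freed c); heap: [0-6 ALLOC][7-13 ALLOC][14-22 FREE][23-25 ALLOC][26-44 FREE]

Answer: [0-6 ALLOC][7-13 ALLOC][14-22 FREE][23-25 ALLOC][26-44 FREE]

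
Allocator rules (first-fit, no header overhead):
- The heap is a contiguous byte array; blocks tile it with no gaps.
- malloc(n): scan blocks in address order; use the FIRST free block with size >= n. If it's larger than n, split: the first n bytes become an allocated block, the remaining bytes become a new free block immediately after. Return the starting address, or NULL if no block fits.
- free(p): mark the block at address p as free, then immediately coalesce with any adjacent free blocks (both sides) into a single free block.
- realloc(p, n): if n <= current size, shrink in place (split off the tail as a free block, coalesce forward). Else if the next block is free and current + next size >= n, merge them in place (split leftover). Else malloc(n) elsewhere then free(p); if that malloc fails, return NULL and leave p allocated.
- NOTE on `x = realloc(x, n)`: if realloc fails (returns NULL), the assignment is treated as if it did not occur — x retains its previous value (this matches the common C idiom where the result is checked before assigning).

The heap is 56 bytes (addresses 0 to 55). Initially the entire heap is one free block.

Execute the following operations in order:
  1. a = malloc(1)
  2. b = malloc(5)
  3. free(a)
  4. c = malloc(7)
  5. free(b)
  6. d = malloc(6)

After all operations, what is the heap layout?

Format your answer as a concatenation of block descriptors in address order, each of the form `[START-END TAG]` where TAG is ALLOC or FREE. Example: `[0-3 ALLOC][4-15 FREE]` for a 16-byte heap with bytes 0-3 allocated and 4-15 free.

Op 1: a = malloc(1) -> a = 0; heap: [0-0 ALLOC][1-55 FREE]
Op 2: b = malloc(5) -> b = 1; heap: [0-0 ALLOC][1-5 ALLOC][6-55 FREE]
Op 3: free(a) -> (freed a); heap: [0-0 FREE][1-5 ALLOC][6-55 FREE]
Op 4: c = malloc(7) -> c = 6; heap: [0-0 FREE][1-5 ALLOC][6-12 ALLOC][13-55 FREE]
Op 5: free(b) -> (freed b); heap: [0-5 FREE][6-12 ALLOC][13-55 FREE]
Op 6: d = malloc(6) -> d = 0; heap: [0-5 ALLOC][6-12 ALLOC][13-55 FREE]

Answer: [0-5 ALLOC][6-12 ALLOC][13-55 FREE]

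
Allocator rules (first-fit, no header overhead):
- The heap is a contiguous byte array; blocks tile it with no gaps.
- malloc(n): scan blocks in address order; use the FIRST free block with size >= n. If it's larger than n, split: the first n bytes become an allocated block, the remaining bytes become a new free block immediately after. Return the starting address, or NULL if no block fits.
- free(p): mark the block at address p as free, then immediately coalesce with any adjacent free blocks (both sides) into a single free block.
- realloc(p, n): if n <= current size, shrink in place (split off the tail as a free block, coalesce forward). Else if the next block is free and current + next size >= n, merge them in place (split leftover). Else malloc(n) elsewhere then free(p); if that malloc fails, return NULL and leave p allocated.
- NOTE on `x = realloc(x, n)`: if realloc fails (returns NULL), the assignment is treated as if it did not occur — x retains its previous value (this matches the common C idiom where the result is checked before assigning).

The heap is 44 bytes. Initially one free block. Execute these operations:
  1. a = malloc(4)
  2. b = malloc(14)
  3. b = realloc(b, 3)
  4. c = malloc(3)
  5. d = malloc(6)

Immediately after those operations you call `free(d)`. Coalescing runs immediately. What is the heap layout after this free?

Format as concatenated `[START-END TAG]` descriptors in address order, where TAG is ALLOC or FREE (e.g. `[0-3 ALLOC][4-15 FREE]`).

Op 1: a = malloc(4) -> a = 0; heap: [0-3 ALLOC][4-43 FREE]
Op 2: b = malloc(14) -> b = 4; heap: [0-3 ALLOC][4-17 ALLOC][18-43 FREE]
Op 3: b = realloc(b, 3) -> b = 4; heap: [0-3 ALLOC][4-6 ALLOC][7-43 FREE]
Op 4: c = malloc(3) -> c = 7; heap: [0-3 ALLOC][4-6 ALLOC][7-9 ALLOC][10-43 FREE]
Op 5: d = malloc(6) -> d = 10; heap: [0-3 ALLOC][4-6 ALLOC][7-9 ALLOC][10-15 ALLOC][16-43 FREE]
free(d): d = 10 -> block [10-15 ALLOC]; mark free, coalesce with adjacent free neighbors -> [0-3 ALLOC][4-6 ALLOC][7-9 ALLOC][10-43 FREE]

Answer: [0-3 ALLOC][4-6 ALLOC][7-9 ALLOC][10-43 FREE]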